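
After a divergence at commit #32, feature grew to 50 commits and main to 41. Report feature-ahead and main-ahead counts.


Common ancestor: commit #32
feature commits after divergence: 50 - 32 = 18
main commits after divergence: 41 - 32 = 9
feature is 18 commits ahead of main
main is 9 commits ahead of feature

feature ahead: 18, main ahead: 9


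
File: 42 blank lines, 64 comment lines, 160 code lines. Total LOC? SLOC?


Total LOC = blank + comment + code
Total LOC = 42 + 64 + 160 = 266
SLOC (source only) = code = 160

Total LOC: 266, SLOC: 160


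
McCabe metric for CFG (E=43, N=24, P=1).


Formula: V(G) = E - N + 2P
V(G) = 43 - 24 + 2*1
V(G) = 19 + 2
V(G) = 21

21


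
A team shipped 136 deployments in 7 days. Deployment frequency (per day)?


Formula: deployments per day = releases / days
= 136 / 7
= 19.429 deploys/day
(equivalently, 136.0 deploys/week)

19.429 deploys/day


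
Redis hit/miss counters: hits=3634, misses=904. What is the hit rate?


Formula: hit rate = hits / (hits + misses) * 100
hit rate = 3634 / (3634 + 904) * 100
hit rate = 3634 / 4538 * 100
hit rate = 80.08%

80.08%


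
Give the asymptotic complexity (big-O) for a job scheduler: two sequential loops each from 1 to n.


Reasoning: sequential dominates: O(n) + O(n) = O(n)
Complexity: O(n)

O(n)


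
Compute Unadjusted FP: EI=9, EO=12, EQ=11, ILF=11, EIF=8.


UFP = EI*4 + EO*5 + EQ*4 + ILF*10 + EIF*7
UFP = 9*4 + 12*5 + 11*4 + 11*10 + 8*7
UFP = 36 + 60 + 44 + 110 + 56
UFP = 306

306


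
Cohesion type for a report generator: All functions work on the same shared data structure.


Reasoning: Functions share data
Type: Communicational cohesion

Communicational cohesion


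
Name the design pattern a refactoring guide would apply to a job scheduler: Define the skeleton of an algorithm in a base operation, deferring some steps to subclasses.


This matches the Template Method pattern

Template Method


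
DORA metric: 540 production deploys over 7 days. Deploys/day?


Formula: deployments per day = releases / days
= 540 / 7
= 77.143 deploys/day
(equivalently, 540.0 deploys/week)

77.143 deploys/day


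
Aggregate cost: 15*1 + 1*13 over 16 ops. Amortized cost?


Formula: Amortized cost = Total cost / Operations
Total cost = (15 * 1) + (1 * 13)
Total cost = 15 + 13 = 28
Amortized = 28 / 16 = 1.75

1.75


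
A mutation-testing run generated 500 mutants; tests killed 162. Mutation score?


Mutation score = killed / total * 100
Mutation score = 162 / 500 * 100
Mutation score = 32.4%

32.4%


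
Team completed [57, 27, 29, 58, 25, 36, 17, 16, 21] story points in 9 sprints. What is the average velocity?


Formula: Avg velocity = Total points / Number of sprints
Points: [57, 27, 29, 58, 25, 36, 17, 16, 21]
Sum = 57 + 27 + 29 + 58 + 25 + 36 + 17 + 16 + 21 = 286
Avg velocity = 286 / 9 = 31.78 points/sprint

31.78 points/sprint


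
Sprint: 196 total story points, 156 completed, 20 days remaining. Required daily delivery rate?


Formula: Required rate = Remaining points / Days left
Remaining = 196 - 156 = 40 points
Required rate = 40 / 20 = 2.0 points/day

2.0 points/day


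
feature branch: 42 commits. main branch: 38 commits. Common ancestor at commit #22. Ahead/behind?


Common ancestor: commit #22
feature commits after divergence: 42 - 22 = 20
main commits after divergence: 38 - 22 = 16
feature is 20 commits ahead of main
main is 16 commits ahead of feature

feature ahead: 20, main ahead: 16


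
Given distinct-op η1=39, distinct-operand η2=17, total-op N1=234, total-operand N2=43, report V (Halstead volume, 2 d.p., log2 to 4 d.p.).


Formula: V = N * log2(η), where N = N1 + N2 and η = η1 + η2
η = 39 + 17 = 56
N = 234 + 43 = 277
log2(56) ≈ 5.8074
V = 277 * 5.8074 = 1608.65

1608.65


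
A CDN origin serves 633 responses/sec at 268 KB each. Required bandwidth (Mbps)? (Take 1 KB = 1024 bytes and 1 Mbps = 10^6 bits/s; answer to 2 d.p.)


Formula: Mbps = payload_bytes * RPS * 8 / 1e6
Payload per request = 268 KB = 268 * 1024 = 274432 bytes
Total bytes/sec = 274432 * 633 = 173715456
Total bits/sec = 173715456 * 8 = 1389723648
Mbps = 1389723648 / 1e6 = 1389.72

1389.72 Mbps


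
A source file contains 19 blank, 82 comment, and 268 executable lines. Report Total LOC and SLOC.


Total LOC = blank + comment + code
Total LOC = 19 + 82 + 268 = 369
SLOC (source only) = code = 268

Total LOC: 369, SLOC: 268


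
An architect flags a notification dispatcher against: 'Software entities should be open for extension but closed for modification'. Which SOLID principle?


This describes the Open/Closed Principle (OCP)

Open/Closed Principle (OCP)


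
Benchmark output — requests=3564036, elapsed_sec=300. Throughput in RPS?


Formula: throughput = requests / seconds
throughput = 3564036 / 300
throughput = 11880.12 requests/second

11880.12 requests/second


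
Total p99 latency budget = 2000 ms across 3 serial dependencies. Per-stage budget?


Formula: per_stage = total_budget / stages
per_stage = 2000 / 3
per_stage = 666.67 ms

666.67 ms


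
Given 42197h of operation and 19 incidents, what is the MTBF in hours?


Formula: MTBF = Total operating time / Number of failures
MTBF = 42197 / 19
MTBF = 2220.89 hours

2220.89 hours


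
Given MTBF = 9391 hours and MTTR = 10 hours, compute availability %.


Availability = MTBF / (MTBF + MTTR)
Availability = 9391 / (9391 + 10)
Availability = 9391 / 9401
Availability = 99.8936%

99.8936%


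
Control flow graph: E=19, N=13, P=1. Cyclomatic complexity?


Formula: V(G) = E - N + 2P
V(G) = 19 - 13 + 2*1
V(G) = 6 + 2
V(G) = 8

8


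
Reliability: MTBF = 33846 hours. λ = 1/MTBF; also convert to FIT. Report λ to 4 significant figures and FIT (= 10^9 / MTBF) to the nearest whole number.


Formula: λ = 1 / MTBF; FIT = λ × 1e9 = 1e9 / MTBF
λ = 1 / 33846 ≈ 2.955e-05 failures/hour
FIT = 1e9 / 33846 ≈ 29546 failures per 1e9 hours (nearest whole number)

λ = 2.955e-05 /h, FIT = 29546


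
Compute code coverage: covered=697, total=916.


Coverage = covered / total * 100
Coverage = 697 / 916 * 100
Coverage = 76.09%

76.09%


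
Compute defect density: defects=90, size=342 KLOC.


Defect density = defects / KLOC
Defect density = 90 / 342
Defect density = 0.263 defects/KLOC

0.263 defects/KLOC


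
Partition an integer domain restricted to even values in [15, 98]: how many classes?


Constraint: even integers in [15, 98]
Class 1: x < 15 — out-of-range invalid
Class 2: x in [15,98] but odd — wrong type invalid
Class 3: x in [15,98] and even — valid
Class 4: x > 98 — out-of-range invalid
Total equivalence classes: 4

4 equivalence classes


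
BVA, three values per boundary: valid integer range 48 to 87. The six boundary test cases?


Range: [48, 87]
Boundaries: just below min, min, min+1, max-1, max, just above max
Values: [47, 48, 49, 86, 87, 88]

[47, 48, 49, 86, 87, 88]


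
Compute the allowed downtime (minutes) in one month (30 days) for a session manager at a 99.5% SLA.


Formula: allowed downtime = period * (100 - SLA) / 100
Period (month (30 days)) = 43200 minutes
Unavailability fraction = (100 - 99.5) / 100
Allowed downtime = 43200 * (100 - 99.5) / 100
Allowed downtime = 216.0 minutes

216.0 minutes


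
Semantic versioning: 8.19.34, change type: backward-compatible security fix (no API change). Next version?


Current: 8.19.34
Change category: 'backward-compatible security fix (no API change)' → patch bump
SemVer rule: patch bump → increment PATCH (MAJOR and MINOR unchanged)
New: 8.19.35

8.19.35


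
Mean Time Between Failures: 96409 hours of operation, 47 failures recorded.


Formula: MTBF = Total operating time / Number of failures
MTBF = 96409 / 47
MTBF = 2051.26 hours

2051.26 hours


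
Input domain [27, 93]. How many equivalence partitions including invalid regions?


Valid range: [27, 93]
Class 1: x < 27 — invalid
Class 2: 27 ≤ x ≤ 93 — valid
Class 3: x > 93 — invalid
Total equivalence classes: 3

3 equivalence classes


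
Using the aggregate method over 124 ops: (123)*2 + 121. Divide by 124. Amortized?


Formula: Amortized cost = Total cost / Operations
Total cost = (123 * 2) + (1 * 121)
Total cost = 246 + 121 = 367
Amortized = 367 / 124 = 2.9597

2.9597


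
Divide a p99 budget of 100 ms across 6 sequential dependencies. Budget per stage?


Formula: per_stage = total_budget / stages
per_stage = 100 / 6
per_stage = 16.67 ms

16.67 ms


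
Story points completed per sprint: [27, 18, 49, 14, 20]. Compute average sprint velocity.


Formula: Avg velocity = Total points / Number of sprints
Points: [27, 18, 49, 14, 20]
Sum = 27 + 18 + 49 + 14 + 20 = 128
Avg velocity = 128 / 5 = 25.6 points/sprint

25.6 points/sprint


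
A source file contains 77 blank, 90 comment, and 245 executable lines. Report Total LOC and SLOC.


Total LOC = blank + comment + code
Total LOC = 77 + 90 + 245 = 412
SLOC (source only) = code = 245

Total LOC: 412, SLOC: 245


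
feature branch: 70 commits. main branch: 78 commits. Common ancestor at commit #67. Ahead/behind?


Common ancestor: commit #67
feature commits after divergence: 70 - 67 = 3
main commits after divergence: 78 - 67 = 11
feature is 3 commits ahead of main
main is 11 commits ahead of feature

feature ahead: 3, main ahead: 11


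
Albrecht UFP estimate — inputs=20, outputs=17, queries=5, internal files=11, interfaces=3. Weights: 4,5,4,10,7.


UFP = EI*4 + EO*5 + EQ*4 + ILF*10 + EIF*7
UFP = 20*4 + 17*5 + 5*4 + 11*10 + 3*7
UFP = 80 + 85 + 20 + 110 + 21
UFP = 316

316


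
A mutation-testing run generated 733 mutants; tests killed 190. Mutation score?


Mutation score = killed / total * 100
Mutation score = 190 / 733 * 100
Mutation score = 25.92%

25.92%


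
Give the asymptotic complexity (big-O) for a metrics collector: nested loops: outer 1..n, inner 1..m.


Reasoning: product of independent bounds
Complexity: O(n*m)

O(n*m)


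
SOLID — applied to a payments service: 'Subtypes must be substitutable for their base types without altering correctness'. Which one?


This describes the Liskov Substitution Principle (LSP)

Liskov Substitution Principle (LSP)


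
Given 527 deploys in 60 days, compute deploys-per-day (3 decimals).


Formula: deployments per day = releases / days
= 527 / 60
= 8.783 deploys/day
(equivalently, 61.48 deploys/week)

8.783 deploys/day


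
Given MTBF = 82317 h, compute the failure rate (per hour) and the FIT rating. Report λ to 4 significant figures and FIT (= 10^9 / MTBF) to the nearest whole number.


Formula: λ = 1 / MTBF; FIT = λ × 1e9 = 1e9 / MTBF
λ = 1 / 82317 ≈ 1.215e-05 failures/hour
FIT = 1e9 / 82317 ≈ 12148 failures per 1e9 hours (nearest whole number)

λ = 1.215e-05 /h, FIT = 12148


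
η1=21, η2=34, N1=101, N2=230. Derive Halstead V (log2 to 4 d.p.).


Formula: V = N * log2(η), where N = N1 + N2 and η = η1 + η2
η = 21 + 34 = 55
N = 101 + 230 = 331
log2(55) ≈ 5.7814
V = 331 * 5.7814 = 1913.64

1913.64


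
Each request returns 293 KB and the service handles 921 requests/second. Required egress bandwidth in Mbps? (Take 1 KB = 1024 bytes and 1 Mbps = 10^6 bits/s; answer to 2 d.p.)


Formula: Mbps = payload_bytes * RPS * 8 / 1e6
Payload per request = 293 KB = 293 * 1024 = 300032 bytes
Total bytes/sec = 300032 * 921 = 276329472
Total bits/sec = 276329472 * 8 = 2210635776
Mbps = 2210635776 / 1e6 = 2210.64

2210.64 Mbps


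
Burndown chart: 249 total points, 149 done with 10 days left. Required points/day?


Formula: Required rate = Remaining points / Days left
Remaining = 249 - 149 = 100 points
Required rate = 100 / 10 = 10.0 points/day

10.0 points/day


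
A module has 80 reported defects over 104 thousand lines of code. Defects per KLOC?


Defect density = defects / KLOC
Defect density = 80 / 104
Defect density = 0.769 defects/KLOC

0.769 defects/KLOC


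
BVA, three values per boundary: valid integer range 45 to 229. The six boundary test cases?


Range: [45, 229]
Boundaries: just below min, min, min+1, max-1, max, just above max
Values: [44, 45, 46, 228, 229, 230]

[44, 45, 46, 228, 229, 230]


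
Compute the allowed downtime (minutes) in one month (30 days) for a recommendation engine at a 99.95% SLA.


Formula: allowed downtime = period * (100 - SLA) / 100
Period (month (30 days)) = 43200 minutes
Unavailability fraction = (100 - 99.95) / 100
Allowed downtime = 43200 * (100 - 99.95) / 100
Allowed downtime = 21.6 minutes

21.6 minutes


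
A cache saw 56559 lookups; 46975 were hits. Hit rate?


Formula: hit rate = hits / (hits + misses) * 100
hit rate = 46975 / (46975 + 9584) * 100
hit rate = 46975 / 56559 * 100
hit rate = 83.05%

83.05%


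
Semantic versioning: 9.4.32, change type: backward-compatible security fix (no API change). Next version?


Current: 9.4.32
Change category: 'backward-compatible security fix (no API change)' → patch bump
SemVer rule: patch bump → increment PATCH (MAJOR and MINOR unchanged)
New: 9.4.33

9.4.33


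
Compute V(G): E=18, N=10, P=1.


Formula: V(G) = E - N + 2P
V(G) = 18 - 10 + 2*1
V(G) = 8 + 2
V(G) = 10

10


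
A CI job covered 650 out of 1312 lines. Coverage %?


Coverage = covered / total * 100
Coverage = 650 / 1312 * 100
Coverage = 49.54%

49.54%


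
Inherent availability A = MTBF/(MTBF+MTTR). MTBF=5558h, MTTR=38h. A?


Availability = MTBF / (MTBF + MTTR)
Availability = 5558 / (5558 + 38)
Availability = 5558 / 5596
Availability = 99.3209%

99.3209%


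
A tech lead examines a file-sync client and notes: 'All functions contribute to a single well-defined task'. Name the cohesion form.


Reasoning: Best: single purpose
Type: Functional cohesion

Functional cohesion


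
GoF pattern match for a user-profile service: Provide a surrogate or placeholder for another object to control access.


This matches the Proxy pattern

Proxy


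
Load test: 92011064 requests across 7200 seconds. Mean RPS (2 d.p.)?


Formula: throughput = requests / seconds
throughput = 92011064 / 7200
throughput = 12779.31 requests/second

12779.31 requests/second


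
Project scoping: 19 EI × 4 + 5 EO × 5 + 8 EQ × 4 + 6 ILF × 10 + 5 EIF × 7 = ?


UFP = EI*4 + EO*5 + EQ*4 + ILF*10 + EIF*7
UFP = 19*4 + 5*5 + 8*4 + 6*10 + 5*7
UFP = 76 + 25 + 32 + 60 + 35
UFP = 228

228


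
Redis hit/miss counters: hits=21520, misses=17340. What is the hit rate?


Formula: hit rate = hits / (hits + misses) * 100
hit rate = 21520 / (21520 + 17340) * 100
hit rate = 21520 / 38860 * 100
hit rate = 55.38%

55.38%


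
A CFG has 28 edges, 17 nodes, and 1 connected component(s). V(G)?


Formula: V(G) = E - N + 2P
V(G) = 28 - 17 + 2*1
V(G) = 11 + 2
V(G) = 13

13


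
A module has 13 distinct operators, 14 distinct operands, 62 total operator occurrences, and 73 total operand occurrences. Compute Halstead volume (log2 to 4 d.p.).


Formula: V = N * log2(η), where N = N1 + N2 and η = η1 + η2
η = 13 + 14 = 27
N = 62 + 73 = 135
log2(27) ≈ 4.7549
V = 135 * 4.7549 = 641.91

641.91


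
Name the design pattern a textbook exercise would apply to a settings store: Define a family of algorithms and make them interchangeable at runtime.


This matches the Strategy pattern

Strategy


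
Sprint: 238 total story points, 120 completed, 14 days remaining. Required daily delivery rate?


Formula: Required rate = Remaining points / Days left
Remaining = 238 - 120 = 118 points
Required rate = 118 / 14 = 8.43 points/day

8.43 points/day


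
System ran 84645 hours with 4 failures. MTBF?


Formula: MTBF = Total operating time / Number of failures
MTBF = 84645 / 4
MTBF = 21161.25 hours

21161.25 hours


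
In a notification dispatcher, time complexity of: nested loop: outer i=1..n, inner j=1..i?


Reasoning: triangle: n(n+1)/2 ~ n^2/2
Complexity: O(n^2)

O(n^2)


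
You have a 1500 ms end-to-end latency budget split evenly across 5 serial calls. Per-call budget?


Formula: per_stage = total_budget / stages
per_stage = 1500 / 5
per_stage = 300.0 ms

300.0 ms


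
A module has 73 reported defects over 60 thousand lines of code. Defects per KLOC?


Defect density = defects / KLOC
Defect density = 73 / 60
Defect density = 1.217 defects/KLOC

1.217 defects/KLOC


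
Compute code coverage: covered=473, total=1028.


Coverage = covered / total * 100
Coverage = 473 / 1028 * 100
Coverage = 46.01%

46.01%


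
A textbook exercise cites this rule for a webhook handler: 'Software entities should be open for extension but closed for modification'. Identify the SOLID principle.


This describes the Open/Closed Principle (OCP)

Open/Closed Principle (OCP)


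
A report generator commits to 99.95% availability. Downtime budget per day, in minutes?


Formula: allowed downtime = period * (100 - SLA) / 100
Period (day) = 1440 minutes
Unavailability fraction = (100 - 99.95) / 100
Allowed downtime = 1440 * (100 - 99.95) / 100
Allowed downtime = 0.72 minutes

0.72 minutes


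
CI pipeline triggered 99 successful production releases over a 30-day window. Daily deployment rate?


Formula: deployments per day = releases / days
= 99 / 30
= 3.3 deploys/day
(equivalently, 23.1 deploys/week)

3.3 deploys/day


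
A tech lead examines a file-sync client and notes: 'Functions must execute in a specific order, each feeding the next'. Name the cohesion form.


Reasoning: Output of one is input to next
Type: Sequential cohesion

Sequential cohesion


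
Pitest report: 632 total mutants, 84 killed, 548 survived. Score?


Mutation score = killed / total * 100
Mutation score = 84 / 632 * 100
Mutation score = 13.29%

13.29%


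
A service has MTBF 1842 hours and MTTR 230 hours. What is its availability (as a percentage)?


Availability = MTBF / (MTBF + MTTR)
Availability = 1842 / (1842 + 230)
Availability = 1842 / 2072
Availability = 88.8996%

88.8996%


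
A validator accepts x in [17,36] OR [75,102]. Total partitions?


Valid ranges: [17,36] and [75,102]
Class 1: x < 17 — invalid
Class 2: 17 ≤ x ≤ 36 — valid
Class 3: 36 < x < 75 — invalid (gap between ranges)
Class 4: 75 ≤ x ≤ 102 — valid
Class 5: x > 102 — invalid
Total equivalence classes: 5

5 equivalence classes


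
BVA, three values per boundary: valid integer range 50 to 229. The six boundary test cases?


Range: [50, 229]
Boundaries: just below min, min, min+1, max-1, max, just above max
Values: [49, 50, 51, 228, 229, 230]

[49, 50, 51, 228, 229, 230]


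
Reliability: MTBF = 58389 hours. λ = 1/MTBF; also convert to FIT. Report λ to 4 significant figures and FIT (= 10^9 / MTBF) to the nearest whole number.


Formula: λ = 1 / MTBF; FIT = λ × 1e9 = 1e9 / MTBF
λ = 1 / 58389 ≈ 1.713e-05 failures/hour
FIT = 1e9 / 58389 ≈ 17127 failures per 1e9 hours (nearest whole number)

λ = 1.713e-05 /h, FIT = 17127


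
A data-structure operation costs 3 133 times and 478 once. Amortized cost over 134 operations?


Formula: Amortized cost = Total cost / Operations
Total cost = (133 * 3) + (1 * 478)
Total cost = 399 + 478 = 877
Amortized = 877 / 134 = 6.5448

6.5448


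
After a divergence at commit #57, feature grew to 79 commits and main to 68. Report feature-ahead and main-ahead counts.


Common ancestor: commit #57
feature commits after divergence: 79 - 57 = 22
main commits after divergence: 68 - 57 = 11
feature is 22 commits ahead of main
main is 11 commits ahead of feature

feature ahead: 22, main ahead: 11


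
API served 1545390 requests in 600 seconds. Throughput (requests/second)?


Formula: throughput = requests / seconds
throughput = 1545390 / 600
throughput = 2575.65 requests/second

2575.65 requests/second


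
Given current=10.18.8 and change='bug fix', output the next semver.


Current: 10.18.8
Change category: 'bug fix' → patch bump
SemVer rule: patch bump → increment PATCH (MAJOR and MINOR unchanged)
New: 10.18.9

10.18.9


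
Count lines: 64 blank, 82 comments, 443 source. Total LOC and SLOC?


Total LOC = blank + comment + code
Total LOC = 64 + 82 + 443 = 589
SLOC (source only) = code = 443

Total LOC: 589, SLOC: 443


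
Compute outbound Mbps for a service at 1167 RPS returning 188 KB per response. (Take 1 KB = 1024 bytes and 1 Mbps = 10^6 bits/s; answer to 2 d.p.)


Formula: Mbps = payload_bytes * RPS * 8 / 1e6
Payload per request = 188 KB = 188 * 1024 = 192512 bytes
Total bytes/sec = 192512 * 1167 = 224661504
Total bits/sec = 224661504 * 8 = 1797292032
Mbps = 1797292032 / 1e6 = 1797.29

1797.29 Mbps


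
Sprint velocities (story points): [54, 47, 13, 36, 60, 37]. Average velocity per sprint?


Formula: Avg velocity = Total points / Number of sprints
Points: [54, 47, 13, 36, 60, 37]
Sum = 54 + 47 + 13 + 36 + 60 + 37 = 247
Avg velocity = 247 / 6 = 41.17 points/sprint

41.17 points/sprint


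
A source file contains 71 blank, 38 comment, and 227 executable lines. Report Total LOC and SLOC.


Total LOC = blank + comment + code
Total LOC = 71 + 38 + 227 = 336
SLOC (source only) = code = 227

Total LOC: 336, SLOC: 227


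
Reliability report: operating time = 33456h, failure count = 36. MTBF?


Formula: MTBF = Total operating time / Number of failures
MTBF = 33456 / 36
MTBF = 929.33 hours

929.33 hours


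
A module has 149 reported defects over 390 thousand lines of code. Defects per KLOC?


Defect density = defects / KLOC
Defect density = 149 / 390
Defect density = 0.382 defects/KLOC

0.382 defects/KLOC


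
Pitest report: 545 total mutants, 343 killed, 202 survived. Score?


Mutation score = killed / total * 100
Mutation score = 343 / 545 * 100
Mutation score = 62.94%

62.94%


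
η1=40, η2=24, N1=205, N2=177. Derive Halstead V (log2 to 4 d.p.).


Formula: V = N * log2(η), where N = N1 + N2 and η = η1 + η2
η = 40 + 24 = 64
N = 205 + 177 = 382
log2(64) ≈ 6.0000
V = 382 * 6.0000 = 2292.00

2292.00


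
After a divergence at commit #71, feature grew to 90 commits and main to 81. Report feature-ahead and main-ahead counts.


Common ancestor: commit #71
feature commits after divergence: 90 - 71 = 19
main commits after divergence: 81 - 71 = 10
feature is 19 commits ahead of main
main is 10 commits ahead of feature

feature ahead: 19, main ahead: 10


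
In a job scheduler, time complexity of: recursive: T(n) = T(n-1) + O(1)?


Reasoning: linear recursion with constant work per frame
Complexity: O(n)

O(n)


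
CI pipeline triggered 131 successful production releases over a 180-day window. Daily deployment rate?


Formula: deployments per day = releases / days
= 131 / 180
= 0.728 deploys/day
(equivalently, 5.09 deploys/week)

0.728 deploys/day


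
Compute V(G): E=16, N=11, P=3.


Formula: V(G) = E - N + 2P
V(G) = 16 - 11 + 2*3
V(G) = 5 + 6
V(G) = 11

11


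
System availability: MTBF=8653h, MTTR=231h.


Availability = MTBF / (MTBF + MTTR)
Availability = 8653 / (8653 + 231)
Availability = 8653 / 8884
Availability = 97.3998%

97.3998%


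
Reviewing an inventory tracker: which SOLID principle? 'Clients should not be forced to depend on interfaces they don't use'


This describes the Interface Segregation Principle (ISP)

Interface Segregation Principle (ISP)


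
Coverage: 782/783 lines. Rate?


Coverage = covered / total * 100
Coverage = 782 / 783 * 100
Coverage = 99.87%

99.87%


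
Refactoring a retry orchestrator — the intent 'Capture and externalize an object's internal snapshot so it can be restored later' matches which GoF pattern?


This matches the Memento pattern

Memento


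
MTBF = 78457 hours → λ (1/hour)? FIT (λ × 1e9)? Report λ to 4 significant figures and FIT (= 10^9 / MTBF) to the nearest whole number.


Formula: λ = 1 / MTBF; FIT = λ × 1e9 = 1e9 / MTBF
λ = 1 / 78457 ≈ 1.275e-05 failures/hour
FIT = 1e9 / 78457 ≈ 12746 failures per 1e9 hours (nearest whole number)

λ = 1.275e-05 /h, FIT = 12746


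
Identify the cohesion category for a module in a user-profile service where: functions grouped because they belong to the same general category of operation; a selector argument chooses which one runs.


Reasoning: Grouped by category of activity, not by data or sequence
Type: Logical cohesion

Logical cohesion


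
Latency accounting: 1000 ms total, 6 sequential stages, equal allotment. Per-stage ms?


Formula: per_stage = total_budget / stages
per_stage = 1000 / 6
per_stage = 166.67 ms

166.67 ms


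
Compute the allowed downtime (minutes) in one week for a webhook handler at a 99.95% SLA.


Formula: allowed downtime = period * (100 - SLA) / 100
Period (week) = 10080 minutes
Unavailability fraction = (100 - 99.95) / 100
Allowed downtime = 10080 * (100 - 99.95) / 100
Allowed downtime = 5.04 minutes

5.04 minutes


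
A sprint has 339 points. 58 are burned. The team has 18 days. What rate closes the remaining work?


Formula: Required rate = Remaining points / Days left
Remaining = 339 - 58 = 281 points
Required rate = 281 / 18 = 15.61 points/day

15.61 points/day


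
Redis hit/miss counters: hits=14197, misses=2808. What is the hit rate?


Formula: hit rate = hits / (hits + misses) * 100
hit rate = 14197 / (14197 + 2808) * 100
hit rate = 14197 / 17005 * 100
hit rate = 83.49%

83.49%


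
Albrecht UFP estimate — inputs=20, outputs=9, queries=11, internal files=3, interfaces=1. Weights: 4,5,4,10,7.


UFP = EI*4 + EO*5 + EQ*4 + ILF*10 + EIF*7
UFP = 20*4 + 9*5 + 11*4 + 3*10 + 1*7
UFP = 80 + 45 + 44 + 30 + 7
UFP = 206

206


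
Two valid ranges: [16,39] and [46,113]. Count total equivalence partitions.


Valid ranges: [16,39] and [46,113]
Class 1: x < 16 — invalid
Class 2: 16 ≤ x ≤ 39 — valid
Class 3: 39 < x < 46 — invalid (gap between ranges)
Class 4: 46 ≤ x ≤ 113 — valid
Class 5: x > 113 — invalid
Total equivalence classes: 5

5 equivalence classes


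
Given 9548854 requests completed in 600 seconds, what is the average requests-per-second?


Formula: throughput = requests / seconds
throughput = 9548854 / 600
throughput = 15914.76 requests/second

15914.76 requests/second


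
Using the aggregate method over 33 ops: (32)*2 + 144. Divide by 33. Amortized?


Formula: Amortized cost = Total cost / Operations
Total cost = (32 * 2) + (1 * 144)
Total cost = 64 + 144 = 208
Amortized = 208 / 33 = 6.303

6.303


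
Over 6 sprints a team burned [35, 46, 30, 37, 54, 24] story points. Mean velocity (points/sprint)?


Formula: Avg velocity = Total points / Number of sprints
Points: [35, 46, 30, 37, 54, 24]
Sum = 35 + 46 + 30 + 37 + 54 + 24 = 226
Avg velocity = 226 / 6 = 37.67 points/sprint

37.67 points/sprint


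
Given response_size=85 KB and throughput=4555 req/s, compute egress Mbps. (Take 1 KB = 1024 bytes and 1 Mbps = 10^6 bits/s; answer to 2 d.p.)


Formula: Mbps = payload_bytes * RPS * 8 / 1e6
Payload per request = 85 KB = 85 * 1024 = 87040 bytes
Total bytes/sec = 87040 * 4555 = 396467200
Total bits/sec = 396467200 * 8 = 3171737600
Mbps = 3171737600 / 1e6 = 3171.74

3171.74 Mbps


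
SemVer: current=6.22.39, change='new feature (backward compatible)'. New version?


Current: 6.22.39
Change category: 'new feature (backward compatible)' → minor bump
SemVer rule: minor bump → increment MINOR, reset PATCH to 0 (MAJOR unchanged)
New: 6.23.0

6.23.0


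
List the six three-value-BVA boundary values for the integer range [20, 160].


Range: [20, 160]
Boundaries: just below min, min, min+1, max-1, max, just above max
Values: [19, 20, 21, 159, 160, 161]

[19, 20, 21, 159, 160, 161]


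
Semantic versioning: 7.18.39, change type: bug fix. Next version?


Current: 7.18.39
Change category: 'bug fix' → patch bump
SemVer rule: patch bump → increment PATCH (MAJOR and MINOR unchanged)
New: 7.18.40

7.18.40


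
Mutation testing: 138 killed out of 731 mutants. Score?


Mutation score = killed / total * 100
Mutation score = 138 / 731 * 100
Mutation score = 18.88%

18.88%


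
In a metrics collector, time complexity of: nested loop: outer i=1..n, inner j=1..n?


Reasoning: n iterations times n iterations
Complexity: O(n^2)

O(n^2)


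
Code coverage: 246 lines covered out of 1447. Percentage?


Coverage = covered / total * 100
Coverage = 246 / 1447 * 100
Coverage = 17.0%

17.0%


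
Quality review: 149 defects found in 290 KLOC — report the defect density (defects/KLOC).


Defect density = defects / KLOC
Defect density = 149 / 290
Defect density = 0.514 defects/KLOC

0.514 defects/KLOC


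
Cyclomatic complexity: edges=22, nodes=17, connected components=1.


Formula: V(G) = E - N + 2P
V(G) = 22 - 17 + 2*1
V(G) = 5 + 2
V(G) = 7

7


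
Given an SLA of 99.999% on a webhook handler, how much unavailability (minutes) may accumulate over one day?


Formula: allowed downtime = period * (100 - SLA) / 100
Period (day) = 1440 minutes
Unavailability fraction = (100 - 99.999) / 100
Allowed downtime = 1440 * (100 - 99.999) / 100
Allowed downtime = 0.0144 minutes

0.0144 minutes


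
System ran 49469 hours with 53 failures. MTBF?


Formula: MTBF = Total operating time / Number of failures
MTBF = 49469 / 53
MTBF = 933.38 hours

933.38 hours


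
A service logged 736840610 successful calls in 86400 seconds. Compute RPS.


Formula: throughput = requests / seconds
throughput = 736840610 / 86400
throughput = 8528.25 requests/second

8528.25 requests/second


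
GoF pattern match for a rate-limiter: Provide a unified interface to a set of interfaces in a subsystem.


This matches the Facade pattern

Facade


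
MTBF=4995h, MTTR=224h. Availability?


Availability = MTBF / (MTBF + MTTR)
Availability = 4995 / (4995 + 224)
Availability = 4995 / 5219
Availability = 95.708%

95.708%


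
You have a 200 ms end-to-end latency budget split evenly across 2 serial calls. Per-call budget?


Formula: per_stage = total_budget / stages
per_stage = 200 / 2
per_stage = 100.0 ms

100.0 ms


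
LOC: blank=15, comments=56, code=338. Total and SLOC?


Total LOC = blank + comment + code
Total LOC = 15 + 56 + 338 = 409
SLOC (source only) = code = 338

Total LOC: 409, SLOC: 338


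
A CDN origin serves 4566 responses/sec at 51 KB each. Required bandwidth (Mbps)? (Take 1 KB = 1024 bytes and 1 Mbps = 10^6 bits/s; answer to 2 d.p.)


Formula: Mbps = payload_bytes * RPS * 8 / 1e6
Payload per request = 51 KB = 51 * 1024 = 52224 bytes
Total bytes/sec = 52224 * 4566 = 238454784
Total bits/sec = 238454784 * 8 = 1907638272
Mbps = 1907638272 / 1e6 = 1907.64

1907.64 Mbps


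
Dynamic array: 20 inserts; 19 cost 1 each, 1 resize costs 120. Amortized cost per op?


Formula: Amortized cost = Total cost / Operations
Total cost = (19 * 1) + (1 * 120)
Total cost = 19 + 120 = 139
Amortized = 139 / 20 = 6.95

6.95


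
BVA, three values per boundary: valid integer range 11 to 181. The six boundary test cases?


Range: [11, 181]
Boundaries: just below min, min, min+1, max-1, max, just above max
Values: [10, 11, 12, 180, 181, 182]

[10, 11, 12, 180, 181, 182]


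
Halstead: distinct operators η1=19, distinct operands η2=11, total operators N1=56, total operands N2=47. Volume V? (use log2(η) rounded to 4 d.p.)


Formula: V = N * log2(η), where N = N1 + N2 and η = η1 + η2
η = 19 + 11 = 30
N = 56 + 47 = 103
log2(30) ≈ 4.9069
V = 103 * 4.9069 = 505.41

505.41


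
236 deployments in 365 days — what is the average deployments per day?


Formula: deployments per day = releases / days
= 236 / 365
= 0.647 deploys/day
(equivalently, 4.53 deploys/week)

0.647 deploys/day


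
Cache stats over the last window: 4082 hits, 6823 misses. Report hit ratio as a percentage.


Formula: hit rate = hits / (hits + misses) * 100
hit rate = 4082 / (4082 + 6823) * 100
hit rate = 4082 / 10905 * 100
hit rate = 37.43%

37.43%


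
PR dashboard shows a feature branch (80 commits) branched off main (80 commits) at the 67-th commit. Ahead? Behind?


Common ancestor: commit #67
feature commits after divergence: 80 - 67 = 13
main commits after divergence: 80 - 67 = 13
feature is 13 commits ahead of main
main is 13 commits ahead of feature

feature ahead: 13, main ahead: 13


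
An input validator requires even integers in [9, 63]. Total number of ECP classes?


Constraint: even integers in [9, 63]
Class 1: x < 9 — out-of-range invalid
Class 2: x in [9,63] but odd — wrong type invalid
Class 3: x in [9,63] and even — valid
Class 4: x > 63 — out-of-range invalid
Total equivalence classes: 4

4 equivalence classes


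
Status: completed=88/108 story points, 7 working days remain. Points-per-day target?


Formula: Required rate = Remaining points / Days left
Remaining = 108 - 88 = 20 points
Required rate = 20 / 7 = 2.86 points/day

2.86 points/day


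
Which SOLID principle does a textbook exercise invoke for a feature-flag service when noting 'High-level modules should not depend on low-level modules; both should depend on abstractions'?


This describes the Dependency Inversion Principle (DIP)

Dependency Inversion Principle (DIP)


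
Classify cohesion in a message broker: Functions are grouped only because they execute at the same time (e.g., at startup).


Reasoning: Related by timing only
Type: Temporal cohesion

Temporal cohesion


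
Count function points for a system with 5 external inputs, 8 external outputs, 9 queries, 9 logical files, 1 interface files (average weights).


UFP = EI*4 + EO*5 + EQ*4 + ILF*10 + EIF*7
UFP = 5*4 + 8*5 + 9*4 + 9*10 + 1*7
UFP = 20 + 40 + 36 + 90 + 7
UFP = 193

193


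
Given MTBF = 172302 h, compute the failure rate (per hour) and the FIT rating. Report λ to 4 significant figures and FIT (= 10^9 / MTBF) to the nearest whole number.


Formula: λ = 1 / MTBF; FIT = λ × 1e9 = 1e9 / MTBF
λ = 1 / 172302 ≈ 5.804e-06 failures/hour
FIT = 1e9 / 172302 ≈ 5804 failures per 1e9 hours (nearest whole number)

λ = 5.804e-06 /h, FIT = 5804


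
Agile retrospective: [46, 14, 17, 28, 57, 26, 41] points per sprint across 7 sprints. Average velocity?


Formula: Avg velocity = Total points / Number of sprints
Points: [46, 14, 17, 28, 57, 26, 41]
Sum = 46 + 14 + 17 + 28 + 57 + 26 + 41 = 229
Avg velocity = 229 / 7 = 32.71 points/sprint

32.71 points/sprint


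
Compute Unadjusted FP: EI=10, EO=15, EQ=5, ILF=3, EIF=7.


UFP = EI*4 + EO*5 + EQ*4 + ILF*10 + EIF*7
UFP = 10*4 + 15*5 + 5*4 + 3*10 + 7*7
UFP = 40 + 75 + 20 + 30 + 49
UFP = 214

214


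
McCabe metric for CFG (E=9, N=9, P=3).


Formula: V(G) = E - N + 2P
V(G) = 9 - 9 + 2*3
V(G) = 0 + 6
V(G) = 6

6


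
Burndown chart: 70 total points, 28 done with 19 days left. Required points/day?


Formula: Required rate = Remaining points / Days left
Remaining = 70 - 28 = 42 points
Required rate = 42 / 19 = 2.21 points/day

2.21 points/day


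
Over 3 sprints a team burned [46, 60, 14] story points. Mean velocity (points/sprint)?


Formula: Avg velocity = Total points / Number of sprints
Points: [46, 60, 14]
Sum = 46 + 60 + 14 = 120
Avg velocity = 120 / 3 = 40.0 points/sprint

40.0 points/sprint


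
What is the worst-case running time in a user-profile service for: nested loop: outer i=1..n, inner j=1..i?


Reasoning: triangle: n(n+1)/2 ~ n^2/2
Complexity: O(n^2)

O(n^2)


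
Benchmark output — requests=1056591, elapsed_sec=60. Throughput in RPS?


Formula: throughput = requests / seconds
throughput = 1056591 / 60
throughput = 17609.85 requests/second

17609.85 requests/second


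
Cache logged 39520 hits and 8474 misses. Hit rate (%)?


Formula: hit rate = hits / (hits + misses) * 100
hit rate = 39520 / (39520 + 8474) * 100
hit rate = 39520 / 47994 * 100
hit rate = 82.34%

82.34%


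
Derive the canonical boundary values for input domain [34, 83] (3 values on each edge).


Range: [34, 83]
Boundaries: just below min, min, min+1, max-1, max, just above max
Values: [33, 34, 35, 82, 83, 84]

[33, 34, 35, 82, 83, 84]


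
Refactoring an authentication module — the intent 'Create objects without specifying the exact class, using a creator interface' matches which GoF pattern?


This matches the Factory Method pattern

Factory Method


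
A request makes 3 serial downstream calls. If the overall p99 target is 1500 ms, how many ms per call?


Formula: per_stage = total_budget / stages
per_stage = 1500 / 3
per_stage = 500.0 ms

500.0 ms


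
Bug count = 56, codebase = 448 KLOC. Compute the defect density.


Defect density = defects / KLOC
Defect density = 56 / 448
Defect density = 0.125 defects/KLOC

0.125 defects/KLOC


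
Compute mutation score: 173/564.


Mutation score = killed / total * 100
Mutation score = 173 / 564 * 100
Mutation score = 30.67%

30.67%


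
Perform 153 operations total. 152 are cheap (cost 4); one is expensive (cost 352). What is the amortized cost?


Formula: Amortized cost = Total cost / Operations
Total cost = (152 * 4) + (1 * 352)
Total cost = 608 + 352 = 960
Amortized = 960 / 153 = 6.2745

6.2745


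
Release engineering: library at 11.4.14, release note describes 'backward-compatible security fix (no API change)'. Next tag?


Current: 11.4.14
Change category: 'backward-compatible security fix (no API change)' → patch bump
SemVer rule: patch bump → increment PATCH (MAJOR and MINOR unchanged)
New: 11.4.15

11.4.15


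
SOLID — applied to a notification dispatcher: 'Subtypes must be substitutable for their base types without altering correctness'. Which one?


This describes the Liskov Substitution Principle (LSP)

Liskov Substitution Principle (LSP)


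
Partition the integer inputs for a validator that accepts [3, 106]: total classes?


Valid range: [3, 106]
Class 1: x < 3 — invalid
Class 2: 3 ≤ x ≤ 106 — valid
Class 3: x > 106 — invalid
Total equivalence classes: 3

3 equivalence classes


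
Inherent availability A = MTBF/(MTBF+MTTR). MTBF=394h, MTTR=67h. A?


Availability = MTBF / (MTBF + MTTR)
Availability = 394 / (394 + 67)
Availability = 394 / 461
Availability = 85.4664%

85.4664%


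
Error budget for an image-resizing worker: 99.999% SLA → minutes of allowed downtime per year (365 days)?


Formula: allowed downtime = period * (100 - SLA) / 100
Period (year (365 days)) = 525600 minutes
Unavailability fraction = (100 - 99.999) / 100
Allowed downtime = 525600 * (100 - 99.999) / 100
Allowed downtime = 5.256 minutes

5.256 minutes


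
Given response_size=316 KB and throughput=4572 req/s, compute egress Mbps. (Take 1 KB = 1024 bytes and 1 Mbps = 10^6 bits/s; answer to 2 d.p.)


Formula: Mbps = payload_bytes * RPS * 8 / 1e6
Payload per request = 316 KB = 316 * 1024 = 323584 bytes
Total bytes/sec = 323584 * 4572 = 1479426048
Total bits/sec = 1479426048 * 8 = 11835408384
Mbps = 11835408384 / 1e6 = 11835.41

11835.41 Mbps


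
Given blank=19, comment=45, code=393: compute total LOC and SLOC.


Total LOC = blank + comment + code
Total LOC = 19 + 45 + 393 = 457
SLOC (source only) = code = 393

Total LOC: 457, SLOC: 393


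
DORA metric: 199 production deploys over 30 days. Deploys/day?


Formula: deployments per day = releases / days
= 199 / 30
= 6.633 deploys/day
(equivalently, 46.43 deploys/week)

6.633 deploys/day


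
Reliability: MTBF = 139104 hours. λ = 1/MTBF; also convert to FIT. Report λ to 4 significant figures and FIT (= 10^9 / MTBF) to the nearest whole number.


Formula: λ = 1 / MTBF; FIT = λ × 1e9 = 1e9 / MTBF
λ = 1 / 139104 ≈ 7.189e-06 failures/hour
FIT = 1e9 / 139104 ≈ 7189 failures per 1e9 hours (nearest whole number)

λ = 7.189e-06 /h, FIT = 7189


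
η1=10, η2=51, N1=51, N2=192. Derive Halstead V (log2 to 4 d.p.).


Formula: V = N * log2(η), where N = N1 + N2 and η = η1 + η2
η = 10 + 51 = 61
N = 51 + 192 = 243
log2(61) ≈ 5.9307
V = 243 * 5.9307 = 1441.16

1441.16
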